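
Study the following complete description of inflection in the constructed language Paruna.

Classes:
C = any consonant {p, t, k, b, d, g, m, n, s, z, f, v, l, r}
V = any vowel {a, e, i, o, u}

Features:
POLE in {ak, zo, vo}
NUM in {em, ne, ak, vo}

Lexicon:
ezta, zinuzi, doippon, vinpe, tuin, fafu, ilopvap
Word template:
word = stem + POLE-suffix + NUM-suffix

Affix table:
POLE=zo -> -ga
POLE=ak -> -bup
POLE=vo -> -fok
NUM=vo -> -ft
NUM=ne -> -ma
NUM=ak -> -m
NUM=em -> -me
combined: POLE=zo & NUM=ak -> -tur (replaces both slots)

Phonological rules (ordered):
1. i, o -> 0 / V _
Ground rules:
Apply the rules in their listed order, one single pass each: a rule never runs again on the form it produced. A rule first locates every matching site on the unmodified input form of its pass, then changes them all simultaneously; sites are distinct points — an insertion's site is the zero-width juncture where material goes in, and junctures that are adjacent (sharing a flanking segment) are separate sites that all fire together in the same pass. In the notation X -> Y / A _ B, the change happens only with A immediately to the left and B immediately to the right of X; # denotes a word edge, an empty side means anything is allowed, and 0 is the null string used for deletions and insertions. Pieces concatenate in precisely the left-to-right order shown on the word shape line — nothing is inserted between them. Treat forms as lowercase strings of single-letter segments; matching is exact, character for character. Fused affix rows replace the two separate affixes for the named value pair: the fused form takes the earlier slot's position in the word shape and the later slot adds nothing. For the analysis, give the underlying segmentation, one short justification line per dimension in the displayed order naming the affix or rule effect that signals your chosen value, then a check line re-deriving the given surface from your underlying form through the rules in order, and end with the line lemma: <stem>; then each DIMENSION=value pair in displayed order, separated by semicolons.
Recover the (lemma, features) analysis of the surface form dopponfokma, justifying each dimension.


underlying: doippon-fok-ma
POLE=vo - signalled by the affix -fok
NUM=ne - signalled by the affix -ma
check: doipponfokma -> dopponfokma
lemma: doippon; POLE=vo; NUM=ne


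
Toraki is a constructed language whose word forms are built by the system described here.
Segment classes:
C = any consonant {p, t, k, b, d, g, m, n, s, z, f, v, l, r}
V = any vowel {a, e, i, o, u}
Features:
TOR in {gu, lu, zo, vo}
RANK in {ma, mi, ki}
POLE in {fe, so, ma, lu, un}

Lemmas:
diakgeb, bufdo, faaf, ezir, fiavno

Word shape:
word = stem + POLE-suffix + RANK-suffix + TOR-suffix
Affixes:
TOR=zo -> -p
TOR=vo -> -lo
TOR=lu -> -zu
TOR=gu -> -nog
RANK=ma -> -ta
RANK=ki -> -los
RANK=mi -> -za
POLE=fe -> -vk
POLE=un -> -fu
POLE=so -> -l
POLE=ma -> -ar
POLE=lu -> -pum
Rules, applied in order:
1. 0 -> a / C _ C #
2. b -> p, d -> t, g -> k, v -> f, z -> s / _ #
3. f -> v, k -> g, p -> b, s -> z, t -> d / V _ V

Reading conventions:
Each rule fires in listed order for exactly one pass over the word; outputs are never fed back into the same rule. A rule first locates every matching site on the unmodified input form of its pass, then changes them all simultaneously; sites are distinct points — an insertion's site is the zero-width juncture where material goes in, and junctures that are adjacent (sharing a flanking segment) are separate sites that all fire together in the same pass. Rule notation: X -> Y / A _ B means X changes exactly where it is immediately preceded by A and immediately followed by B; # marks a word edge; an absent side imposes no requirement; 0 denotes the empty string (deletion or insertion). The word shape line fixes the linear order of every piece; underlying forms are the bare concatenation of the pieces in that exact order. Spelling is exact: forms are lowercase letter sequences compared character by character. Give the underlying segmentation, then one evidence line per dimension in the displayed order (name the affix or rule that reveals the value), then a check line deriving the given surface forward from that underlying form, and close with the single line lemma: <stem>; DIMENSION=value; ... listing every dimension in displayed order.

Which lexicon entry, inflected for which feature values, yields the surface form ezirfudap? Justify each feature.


underlying: ezir-fu-ta-p
TOR=zo - signalled by the affix -p
RANK=ma - signalled by the affix -ta
POLE=un - signalled by the affix -fu
check: ezirfutap -> ezirfutap -> ezirfutap -> ezirfudap
lemma: ezir; TOR=zo; RANK=ma; POLE=un


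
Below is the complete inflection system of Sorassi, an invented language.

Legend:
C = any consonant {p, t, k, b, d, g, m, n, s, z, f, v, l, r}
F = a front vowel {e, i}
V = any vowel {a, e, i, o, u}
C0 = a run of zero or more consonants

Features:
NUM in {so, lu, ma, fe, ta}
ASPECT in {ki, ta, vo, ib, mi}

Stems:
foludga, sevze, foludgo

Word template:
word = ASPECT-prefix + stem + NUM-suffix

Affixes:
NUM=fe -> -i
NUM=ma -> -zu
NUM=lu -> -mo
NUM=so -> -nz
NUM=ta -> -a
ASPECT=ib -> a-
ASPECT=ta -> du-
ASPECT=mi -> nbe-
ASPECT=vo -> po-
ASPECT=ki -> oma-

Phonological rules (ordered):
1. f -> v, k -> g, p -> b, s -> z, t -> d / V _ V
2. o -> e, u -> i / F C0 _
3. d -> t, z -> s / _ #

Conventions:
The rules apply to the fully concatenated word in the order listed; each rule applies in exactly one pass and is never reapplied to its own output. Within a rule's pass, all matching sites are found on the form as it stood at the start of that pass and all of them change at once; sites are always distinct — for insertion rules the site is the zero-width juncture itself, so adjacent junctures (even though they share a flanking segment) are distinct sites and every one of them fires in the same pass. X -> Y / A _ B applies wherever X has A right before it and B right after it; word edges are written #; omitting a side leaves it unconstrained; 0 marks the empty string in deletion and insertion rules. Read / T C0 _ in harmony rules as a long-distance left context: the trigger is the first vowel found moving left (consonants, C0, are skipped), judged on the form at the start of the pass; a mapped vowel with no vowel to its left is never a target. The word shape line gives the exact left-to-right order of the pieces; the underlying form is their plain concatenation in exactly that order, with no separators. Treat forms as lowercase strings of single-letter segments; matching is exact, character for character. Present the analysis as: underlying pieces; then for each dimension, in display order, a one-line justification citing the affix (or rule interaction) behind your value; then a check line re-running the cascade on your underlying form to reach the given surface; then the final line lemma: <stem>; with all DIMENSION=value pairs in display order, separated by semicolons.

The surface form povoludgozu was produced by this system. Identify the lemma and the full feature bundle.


underlying: po-foludgo-zu
NUM=ma - signalled by the affix -zu
ASPECT=vo - signalled by the affix po-
check: pofoludgozu -> povoludgozu -> povoludgozu -> povoludgozu
lemma: foludgo; NUM=ma; ASPECT=vo


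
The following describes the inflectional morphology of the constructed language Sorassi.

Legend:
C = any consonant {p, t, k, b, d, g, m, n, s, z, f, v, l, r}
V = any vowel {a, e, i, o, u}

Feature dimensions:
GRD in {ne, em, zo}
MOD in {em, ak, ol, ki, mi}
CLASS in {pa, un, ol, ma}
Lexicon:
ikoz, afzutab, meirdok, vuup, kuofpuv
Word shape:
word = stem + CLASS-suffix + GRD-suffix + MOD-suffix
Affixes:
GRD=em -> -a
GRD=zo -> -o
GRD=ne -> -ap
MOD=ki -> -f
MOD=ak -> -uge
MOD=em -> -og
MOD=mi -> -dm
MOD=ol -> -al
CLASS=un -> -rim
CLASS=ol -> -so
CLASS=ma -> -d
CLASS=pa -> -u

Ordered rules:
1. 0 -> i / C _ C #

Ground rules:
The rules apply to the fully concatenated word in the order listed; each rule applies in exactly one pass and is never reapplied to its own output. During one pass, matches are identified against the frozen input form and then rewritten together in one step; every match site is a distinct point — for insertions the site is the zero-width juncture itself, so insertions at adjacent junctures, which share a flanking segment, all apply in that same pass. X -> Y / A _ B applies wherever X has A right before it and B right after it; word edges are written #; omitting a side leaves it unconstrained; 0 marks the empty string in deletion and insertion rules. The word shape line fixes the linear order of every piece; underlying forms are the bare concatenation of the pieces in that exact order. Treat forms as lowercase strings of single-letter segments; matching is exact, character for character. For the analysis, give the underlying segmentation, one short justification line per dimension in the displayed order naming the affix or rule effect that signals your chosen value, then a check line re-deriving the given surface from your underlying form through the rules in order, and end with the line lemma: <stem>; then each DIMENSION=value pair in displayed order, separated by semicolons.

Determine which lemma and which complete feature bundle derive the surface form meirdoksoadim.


underlying: meirdok-so-a-dm
GRD=em - signalled by the affix -a
MOD=mi - signalled by the affix -dm
CLASS=ol - signalled by the affix -so
check: meirdoksoadm -> meirdoksoadim
lemma: meirdok; GRD=em; MOD=mi; CLASS=ol


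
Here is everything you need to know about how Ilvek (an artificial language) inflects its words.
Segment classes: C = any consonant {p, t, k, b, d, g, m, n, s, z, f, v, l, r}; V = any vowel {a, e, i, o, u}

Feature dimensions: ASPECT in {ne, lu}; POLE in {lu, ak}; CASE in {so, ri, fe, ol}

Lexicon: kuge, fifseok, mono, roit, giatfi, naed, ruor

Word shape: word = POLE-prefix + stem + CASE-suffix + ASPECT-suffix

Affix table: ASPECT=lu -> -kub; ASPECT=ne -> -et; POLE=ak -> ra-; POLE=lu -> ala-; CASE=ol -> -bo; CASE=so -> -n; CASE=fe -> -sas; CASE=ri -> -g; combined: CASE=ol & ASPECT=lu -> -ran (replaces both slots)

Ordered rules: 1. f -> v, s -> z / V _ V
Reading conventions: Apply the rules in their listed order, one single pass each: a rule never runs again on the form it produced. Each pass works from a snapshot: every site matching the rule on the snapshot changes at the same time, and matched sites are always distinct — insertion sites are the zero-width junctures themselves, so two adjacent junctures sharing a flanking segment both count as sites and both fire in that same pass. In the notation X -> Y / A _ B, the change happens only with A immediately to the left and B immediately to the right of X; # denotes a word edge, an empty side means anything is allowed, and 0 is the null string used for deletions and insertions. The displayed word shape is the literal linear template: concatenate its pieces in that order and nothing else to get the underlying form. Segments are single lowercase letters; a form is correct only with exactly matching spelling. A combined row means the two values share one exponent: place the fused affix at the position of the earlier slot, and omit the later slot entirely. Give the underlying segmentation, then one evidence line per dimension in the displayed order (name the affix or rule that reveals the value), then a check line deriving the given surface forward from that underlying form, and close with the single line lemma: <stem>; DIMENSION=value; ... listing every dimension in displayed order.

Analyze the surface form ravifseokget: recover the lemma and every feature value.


underlying: ra-fifseok-g-et
ASPECT=ne - signalled by the affix -et
POLE=ak - signalled by the affix ra-
CASE=ri - signalled by the affix -g
check: rafifseokget -> ravifseokget
lemma: fifseok; ASPECT=ne; POLE=ak; CASE=ri


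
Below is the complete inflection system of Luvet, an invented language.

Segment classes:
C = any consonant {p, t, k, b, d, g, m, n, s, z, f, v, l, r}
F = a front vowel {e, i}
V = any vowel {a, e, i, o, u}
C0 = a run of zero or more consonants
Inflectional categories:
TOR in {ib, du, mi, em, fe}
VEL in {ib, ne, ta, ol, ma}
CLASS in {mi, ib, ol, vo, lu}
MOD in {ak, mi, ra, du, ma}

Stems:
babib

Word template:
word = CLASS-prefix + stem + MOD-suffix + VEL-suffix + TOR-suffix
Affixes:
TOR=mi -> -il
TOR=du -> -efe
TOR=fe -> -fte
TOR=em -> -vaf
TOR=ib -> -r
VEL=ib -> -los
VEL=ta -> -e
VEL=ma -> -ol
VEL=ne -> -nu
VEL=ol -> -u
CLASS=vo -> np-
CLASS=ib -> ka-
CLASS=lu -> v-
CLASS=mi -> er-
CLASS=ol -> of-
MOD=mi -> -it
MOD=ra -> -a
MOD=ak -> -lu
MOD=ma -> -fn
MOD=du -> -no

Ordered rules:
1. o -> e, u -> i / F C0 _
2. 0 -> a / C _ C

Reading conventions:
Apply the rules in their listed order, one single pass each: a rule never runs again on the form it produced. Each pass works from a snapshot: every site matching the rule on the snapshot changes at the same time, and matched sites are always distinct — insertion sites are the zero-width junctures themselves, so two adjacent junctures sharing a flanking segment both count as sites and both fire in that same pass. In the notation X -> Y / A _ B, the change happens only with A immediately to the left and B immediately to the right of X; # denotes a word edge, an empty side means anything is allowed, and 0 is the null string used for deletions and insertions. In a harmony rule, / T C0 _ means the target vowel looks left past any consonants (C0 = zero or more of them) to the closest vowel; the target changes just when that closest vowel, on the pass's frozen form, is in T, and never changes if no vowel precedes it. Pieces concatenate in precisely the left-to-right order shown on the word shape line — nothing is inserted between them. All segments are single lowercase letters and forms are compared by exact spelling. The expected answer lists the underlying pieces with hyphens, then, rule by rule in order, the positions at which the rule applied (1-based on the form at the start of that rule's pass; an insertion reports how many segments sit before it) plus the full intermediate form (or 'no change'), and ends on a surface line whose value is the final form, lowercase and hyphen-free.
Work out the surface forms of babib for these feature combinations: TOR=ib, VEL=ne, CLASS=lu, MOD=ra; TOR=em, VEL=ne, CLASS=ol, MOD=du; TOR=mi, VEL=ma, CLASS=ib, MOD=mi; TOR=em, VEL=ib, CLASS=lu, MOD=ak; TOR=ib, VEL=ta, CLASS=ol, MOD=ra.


cell TOR=ib, VEL=ne, CLASS=lu, MOD=ra:
underlying: v-babib-a-nu-r
1. o -> e, u -> i / F C0 _: no change
2. 0 -> a / C _ C: inserts after position(s) 1: vababibanur
surface: vababibanur

cell TOR=em, VEL=ne, CLASS=ol, MOD=du:
underlying: of-babib-no-nu-vaf
1. o -> e, u -> i / F C0 _: fires at position(s) 9: ofbabibnenuvaf
2. 0 -> a / C _ C: inserts after position(s) 2, 7: ofababibanenuvaf
surface: ofababibanenuvaf

cell TOR=mi, VEL=ma, CLASS=ib, MOD=mi:
underlying: ka-babib-it-ol-il
1. o -> e, u -> i / F C0 _: fires at position(s) 10: kababibitelil
2. 0 -> a / C _ C: no change
surface: kababibitelil

cell TOR=em, VEL=ib, CLASS=lu, MOD=ak:
underlying: v-babib-lu-los-vaf
1. o -> e, u -> i / F C0 _: fires at position(s) 8: vbabiblilosvaf
2. 0 -> a / C _ C: inserts after position(s) 1, 6, 11: vababibalilosavaf
surface: vababibalilosavaf

cell TOR=ib, VEL=ta, CLASS=ol, MOD=ra:
underlying: of-babib-a-e-r
1. o -> e, u -> i / F C0 _: no change
2. 0 -> a / C _ C: inserts after position(s) 2: ofababibaer
surface: ofababibaer


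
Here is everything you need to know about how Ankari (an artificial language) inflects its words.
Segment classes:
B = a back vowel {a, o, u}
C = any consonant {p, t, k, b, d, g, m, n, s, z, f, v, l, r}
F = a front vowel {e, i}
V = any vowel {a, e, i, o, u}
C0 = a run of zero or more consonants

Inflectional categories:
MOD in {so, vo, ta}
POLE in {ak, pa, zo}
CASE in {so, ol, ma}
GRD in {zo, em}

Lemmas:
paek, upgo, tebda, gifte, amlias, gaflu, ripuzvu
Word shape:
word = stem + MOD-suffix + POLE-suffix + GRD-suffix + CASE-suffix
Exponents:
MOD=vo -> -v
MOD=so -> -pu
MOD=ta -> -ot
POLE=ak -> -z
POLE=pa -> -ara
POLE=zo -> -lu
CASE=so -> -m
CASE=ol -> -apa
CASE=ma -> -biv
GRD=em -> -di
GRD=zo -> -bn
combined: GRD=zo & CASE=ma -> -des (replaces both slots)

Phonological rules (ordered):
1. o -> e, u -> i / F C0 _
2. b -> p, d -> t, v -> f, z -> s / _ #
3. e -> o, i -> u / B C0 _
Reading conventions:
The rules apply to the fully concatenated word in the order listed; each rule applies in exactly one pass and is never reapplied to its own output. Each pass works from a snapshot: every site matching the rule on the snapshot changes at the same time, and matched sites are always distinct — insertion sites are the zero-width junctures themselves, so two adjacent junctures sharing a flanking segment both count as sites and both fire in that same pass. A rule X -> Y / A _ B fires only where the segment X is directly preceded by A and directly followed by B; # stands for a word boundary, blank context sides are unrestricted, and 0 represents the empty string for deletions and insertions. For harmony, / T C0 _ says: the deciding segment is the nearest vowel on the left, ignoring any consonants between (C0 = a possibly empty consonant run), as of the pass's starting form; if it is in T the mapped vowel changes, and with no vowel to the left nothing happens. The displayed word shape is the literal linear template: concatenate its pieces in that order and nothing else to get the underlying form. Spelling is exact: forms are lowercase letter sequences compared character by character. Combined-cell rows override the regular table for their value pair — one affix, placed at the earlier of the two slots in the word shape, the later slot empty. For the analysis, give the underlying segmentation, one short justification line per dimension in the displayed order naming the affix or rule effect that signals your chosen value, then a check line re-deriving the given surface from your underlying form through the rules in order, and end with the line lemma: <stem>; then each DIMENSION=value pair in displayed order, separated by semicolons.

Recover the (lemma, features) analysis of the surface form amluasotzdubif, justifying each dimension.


underlying: amlias-ot-z-di-biv
MOD=ta - signalled by the affix -ot
POLE=ak - signalled by the affix -z
CASE=ma - signalled by the affix -biv
GRD=em - signalled by the affix -di
check: amliasotzdibiv -> amliasotzdibiv -> amliasotzdibif -> amluasotzdubif
lemma: amlias; MOD=ta; POLE=ak; CASE=ma; GRD=em


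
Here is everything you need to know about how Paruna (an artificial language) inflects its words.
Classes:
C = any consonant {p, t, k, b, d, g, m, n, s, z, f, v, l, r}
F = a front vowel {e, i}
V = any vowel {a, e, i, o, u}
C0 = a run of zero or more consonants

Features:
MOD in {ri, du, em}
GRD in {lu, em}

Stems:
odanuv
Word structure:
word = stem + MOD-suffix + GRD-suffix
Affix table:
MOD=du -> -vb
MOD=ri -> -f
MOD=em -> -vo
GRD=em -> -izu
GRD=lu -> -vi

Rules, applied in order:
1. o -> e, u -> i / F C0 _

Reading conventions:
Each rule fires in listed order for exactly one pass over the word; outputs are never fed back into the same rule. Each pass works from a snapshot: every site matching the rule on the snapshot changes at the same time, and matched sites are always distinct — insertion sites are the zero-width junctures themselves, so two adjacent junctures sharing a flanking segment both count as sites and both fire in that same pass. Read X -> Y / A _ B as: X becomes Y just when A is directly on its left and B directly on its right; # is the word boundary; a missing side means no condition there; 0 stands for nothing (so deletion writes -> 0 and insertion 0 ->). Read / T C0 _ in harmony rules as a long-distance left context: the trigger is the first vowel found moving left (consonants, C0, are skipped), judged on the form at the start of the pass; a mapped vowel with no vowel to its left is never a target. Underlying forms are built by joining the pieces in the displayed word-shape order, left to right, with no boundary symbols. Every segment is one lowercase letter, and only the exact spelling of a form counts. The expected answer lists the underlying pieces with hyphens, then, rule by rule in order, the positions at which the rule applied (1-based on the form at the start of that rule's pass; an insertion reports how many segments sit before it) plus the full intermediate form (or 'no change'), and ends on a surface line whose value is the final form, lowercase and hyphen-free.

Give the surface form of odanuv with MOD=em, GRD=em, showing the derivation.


underlying: odanuv-vo-izu
1. o -> e, u -> i / F C0 _: fires at position(s) 11: odanuvvoizi
surface: odanuvvoizi


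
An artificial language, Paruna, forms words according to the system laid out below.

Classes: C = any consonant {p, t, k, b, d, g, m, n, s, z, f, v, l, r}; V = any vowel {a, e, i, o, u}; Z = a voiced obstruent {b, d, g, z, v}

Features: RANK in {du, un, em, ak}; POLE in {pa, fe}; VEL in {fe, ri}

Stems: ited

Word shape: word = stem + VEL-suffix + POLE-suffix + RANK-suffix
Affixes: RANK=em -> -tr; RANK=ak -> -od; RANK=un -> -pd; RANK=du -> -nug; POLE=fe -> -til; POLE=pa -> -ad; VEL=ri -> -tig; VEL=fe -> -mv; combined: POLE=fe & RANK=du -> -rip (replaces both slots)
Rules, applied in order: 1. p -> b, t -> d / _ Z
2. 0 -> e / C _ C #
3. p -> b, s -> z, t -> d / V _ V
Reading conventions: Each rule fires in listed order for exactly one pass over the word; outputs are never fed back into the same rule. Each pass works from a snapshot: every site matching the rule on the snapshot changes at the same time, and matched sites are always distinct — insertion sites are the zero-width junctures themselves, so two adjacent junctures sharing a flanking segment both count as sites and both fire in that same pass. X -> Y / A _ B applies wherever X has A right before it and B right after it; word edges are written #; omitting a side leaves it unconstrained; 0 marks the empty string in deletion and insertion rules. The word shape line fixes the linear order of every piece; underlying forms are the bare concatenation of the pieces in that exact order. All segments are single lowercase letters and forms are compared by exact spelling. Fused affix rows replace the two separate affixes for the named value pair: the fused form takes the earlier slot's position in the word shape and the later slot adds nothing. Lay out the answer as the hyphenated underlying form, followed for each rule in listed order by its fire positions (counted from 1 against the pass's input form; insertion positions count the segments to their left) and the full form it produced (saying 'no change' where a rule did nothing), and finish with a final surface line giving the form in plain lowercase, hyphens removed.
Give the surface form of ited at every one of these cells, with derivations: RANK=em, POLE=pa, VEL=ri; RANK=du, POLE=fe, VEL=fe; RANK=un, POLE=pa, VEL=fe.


cell RANK=em, POLE=pa, VEL=ri:
underlying: ited-tig-ad-tr
1. p -> b, t -> d / _ Z: no change
2. 0 -> e / C _ C #: inserts after position(s) 10: itedtigadter
3. p -> b, s -> z, t -> d / V _ V: fires at position(s) 2: idedtigadter
surface: idedtigadter

cell RANK=du, POLE=fe, VEL=fe:
underlying: ited-mv-rip
1. p -> b, t -> d / _ Z: no change
2. 0 -> e / C _ C #: no change
3. p -> b, s -> z, t -> d / V _ V: fires at position(s) 2: idedmvrip
surface: idedmvrip

cell RANK=un, POLE=pa, VEL=fe:
underlying: ited-mv-ad-pd
1. p -> b, t -> d / _ Z: fires at position(s) 9: itedmvadbd
2. 0 -> e / C _ C #: inserts after position(s) 9: itedmvadbed
3. p -> b, s -> z, t -> d / V _ V: fires at position(s) 2: idedmvadbed
surface: idedmvadbed


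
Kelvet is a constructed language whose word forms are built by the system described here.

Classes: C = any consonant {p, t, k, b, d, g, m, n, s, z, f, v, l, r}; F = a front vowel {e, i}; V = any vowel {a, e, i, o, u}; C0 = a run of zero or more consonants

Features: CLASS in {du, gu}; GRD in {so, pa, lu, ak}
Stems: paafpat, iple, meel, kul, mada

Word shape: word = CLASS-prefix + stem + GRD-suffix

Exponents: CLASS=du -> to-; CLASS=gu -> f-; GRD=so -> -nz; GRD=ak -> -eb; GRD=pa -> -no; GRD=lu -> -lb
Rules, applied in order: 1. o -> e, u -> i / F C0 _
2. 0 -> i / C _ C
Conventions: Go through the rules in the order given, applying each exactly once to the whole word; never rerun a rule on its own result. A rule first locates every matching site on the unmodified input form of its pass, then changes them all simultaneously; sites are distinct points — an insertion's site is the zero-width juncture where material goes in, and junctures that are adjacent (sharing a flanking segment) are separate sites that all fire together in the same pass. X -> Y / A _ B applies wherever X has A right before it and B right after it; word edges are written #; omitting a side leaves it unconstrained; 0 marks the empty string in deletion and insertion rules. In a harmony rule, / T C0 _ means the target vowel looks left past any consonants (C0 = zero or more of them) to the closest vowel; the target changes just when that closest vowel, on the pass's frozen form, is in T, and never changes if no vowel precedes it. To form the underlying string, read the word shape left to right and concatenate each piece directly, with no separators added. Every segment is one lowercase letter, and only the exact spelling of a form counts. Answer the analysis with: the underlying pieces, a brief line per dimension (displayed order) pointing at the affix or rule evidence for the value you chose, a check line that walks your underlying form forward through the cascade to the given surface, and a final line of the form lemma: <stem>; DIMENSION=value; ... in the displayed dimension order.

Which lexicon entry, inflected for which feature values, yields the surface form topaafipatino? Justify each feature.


underlying: to-paafpat-no
CLASS=du - signalled by the affix to-
GRD=pa - signalled by the affix -no
check: topaafpatno -> topaafpatno -> topaafipatino
lemma: paafpat; CLASS=du; GRD=pa


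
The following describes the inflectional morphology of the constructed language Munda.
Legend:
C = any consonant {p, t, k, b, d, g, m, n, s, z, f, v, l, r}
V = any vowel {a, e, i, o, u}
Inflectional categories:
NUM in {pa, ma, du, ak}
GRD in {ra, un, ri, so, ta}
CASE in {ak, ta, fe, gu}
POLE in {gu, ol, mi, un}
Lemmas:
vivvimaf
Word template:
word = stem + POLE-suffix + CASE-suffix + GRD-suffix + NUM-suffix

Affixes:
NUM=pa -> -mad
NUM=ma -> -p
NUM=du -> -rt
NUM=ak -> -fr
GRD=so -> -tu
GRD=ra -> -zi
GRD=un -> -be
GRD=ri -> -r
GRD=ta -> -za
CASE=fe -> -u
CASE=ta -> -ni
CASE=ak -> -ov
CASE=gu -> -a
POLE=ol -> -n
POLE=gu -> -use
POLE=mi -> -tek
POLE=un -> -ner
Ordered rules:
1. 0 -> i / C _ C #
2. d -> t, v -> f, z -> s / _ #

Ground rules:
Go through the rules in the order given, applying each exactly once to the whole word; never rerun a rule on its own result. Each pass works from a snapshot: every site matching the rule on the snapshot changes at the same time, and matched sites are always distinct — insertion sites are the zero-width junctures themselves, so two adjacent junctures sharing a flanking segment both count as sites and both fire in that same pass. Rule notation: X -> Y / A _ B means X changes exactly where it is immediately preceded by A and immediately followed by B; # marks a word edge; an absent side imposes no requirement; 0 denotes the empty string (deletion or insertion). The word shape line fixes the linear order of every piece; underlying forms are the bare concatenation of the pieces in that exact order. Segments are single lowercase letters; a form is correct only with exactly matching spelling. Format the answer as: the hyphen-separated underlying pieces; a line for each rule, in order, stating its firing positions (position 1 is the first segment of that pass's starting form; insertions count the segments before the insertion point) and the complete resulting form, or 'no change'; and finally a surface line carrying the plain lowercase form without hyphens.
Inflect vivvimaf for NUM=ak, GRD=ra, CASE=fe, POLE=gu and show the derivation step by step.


underlying: vivvimaf-use-u-zi-fr
1. 0 -> i / C _ C #: inserts after position(s) 15: vivvimafuseuzifir
2. d -> t, v -> f, z -> s / _ #: no change
surface: vivvimafuseuzifir


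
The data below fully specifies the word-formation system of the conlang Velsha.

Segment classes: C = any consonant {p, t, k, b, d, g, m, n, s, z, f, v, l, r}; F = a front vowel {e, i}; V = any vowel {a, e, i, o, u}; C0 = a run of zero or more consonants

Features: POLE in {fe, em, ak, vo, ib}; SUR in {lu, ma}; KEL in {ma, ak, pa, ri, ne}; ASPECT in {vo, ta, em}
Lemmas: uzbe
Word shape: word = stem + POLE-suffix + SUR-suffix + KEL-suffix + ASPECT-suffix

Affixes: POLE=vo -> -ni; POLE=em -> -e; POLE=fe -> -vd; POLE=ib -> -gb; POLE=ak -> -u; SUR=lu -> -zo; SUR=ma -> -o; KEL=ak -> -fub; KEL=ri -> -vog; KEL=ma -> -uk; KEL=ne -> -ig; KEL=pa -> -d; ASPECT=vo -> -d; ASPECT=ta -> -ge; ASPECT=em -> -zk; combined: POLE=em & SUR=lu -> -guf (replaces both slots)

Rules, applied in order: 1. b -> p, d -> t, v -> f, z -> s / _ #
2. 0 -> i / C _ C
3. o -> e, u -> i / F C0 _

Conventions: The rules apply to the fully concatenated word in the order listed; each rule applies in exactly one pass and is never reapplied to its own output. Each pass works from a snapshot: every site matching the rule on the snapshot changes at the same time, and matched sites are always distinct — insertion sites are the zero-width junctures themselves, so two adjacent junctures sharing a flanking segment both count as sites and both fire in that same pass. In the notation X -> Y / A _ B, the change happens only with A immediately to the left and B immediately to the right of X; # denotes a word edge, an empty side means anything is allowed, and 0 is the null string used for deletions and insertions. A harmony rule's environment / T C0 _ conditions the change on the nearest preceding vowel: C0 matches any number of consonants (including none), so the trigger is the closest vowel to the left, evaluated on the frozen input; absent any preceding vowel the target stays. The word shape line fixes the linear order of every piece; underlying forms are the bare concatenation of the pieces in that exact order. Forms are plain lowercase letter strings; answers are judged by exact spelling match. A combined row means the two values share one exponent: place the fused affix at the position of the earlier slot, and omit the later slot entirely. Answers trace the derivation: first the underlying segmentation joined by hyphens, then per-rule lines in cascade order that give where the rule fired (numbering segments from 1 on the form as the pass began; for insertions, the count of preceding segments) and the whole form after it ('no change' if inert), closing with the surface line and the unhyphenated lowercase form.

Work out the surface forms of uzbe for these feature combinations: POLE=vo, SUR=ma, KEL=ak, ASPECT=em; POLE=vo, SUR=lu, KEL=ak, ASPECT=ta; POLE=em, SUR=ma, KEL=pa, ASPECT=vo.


cell POLE=vo, SUR=ma, KEL=ak, ASPECT=em:
underlying: uzbe-ni-o-fub-zk
1. b -> p, d -> t, v -> f, z -> s / _ #: no change
2. 0 -> i / C _ C: inserts after position(s) 2, 10, 11: uzibeniofubizik
3. o -> e, u -> i / F C0 _: fires at position(s) 8: uzibeniefubizik
surface: uzibeniefubizik

cell POLE=vo, SUR=lu, KEL=ak, ASPECT=ta:
underlying: uzbe-ni-zo-fub-ge
1. b -> p, d -> t, v -> f, z -> s / _ #: no change
2. 0 -> i / C _ C: inserts after position(s) 2, 11: uzibenizofubige
3. o -> e, u -> i / F C0 _: fires at position(s) 9: uzibenizefubige
surface: uzibenizefubige

cell POLE=em, SUR=ma, KEL=pa, ASPECT=vo:
underlying: uzbe-e-o-d-d
1. b -> p, d -> t, v -> f, z -> s / _ #: fires at position(s) 8: uzbeeodt
2. 0 -> i / C _ C: inserts after position(s) 2, 7: uzibeeodit
3. o -> e, u -> i / F C0 _: fires at position(s) 7: uzibeeedit
surface: uzibeeedit


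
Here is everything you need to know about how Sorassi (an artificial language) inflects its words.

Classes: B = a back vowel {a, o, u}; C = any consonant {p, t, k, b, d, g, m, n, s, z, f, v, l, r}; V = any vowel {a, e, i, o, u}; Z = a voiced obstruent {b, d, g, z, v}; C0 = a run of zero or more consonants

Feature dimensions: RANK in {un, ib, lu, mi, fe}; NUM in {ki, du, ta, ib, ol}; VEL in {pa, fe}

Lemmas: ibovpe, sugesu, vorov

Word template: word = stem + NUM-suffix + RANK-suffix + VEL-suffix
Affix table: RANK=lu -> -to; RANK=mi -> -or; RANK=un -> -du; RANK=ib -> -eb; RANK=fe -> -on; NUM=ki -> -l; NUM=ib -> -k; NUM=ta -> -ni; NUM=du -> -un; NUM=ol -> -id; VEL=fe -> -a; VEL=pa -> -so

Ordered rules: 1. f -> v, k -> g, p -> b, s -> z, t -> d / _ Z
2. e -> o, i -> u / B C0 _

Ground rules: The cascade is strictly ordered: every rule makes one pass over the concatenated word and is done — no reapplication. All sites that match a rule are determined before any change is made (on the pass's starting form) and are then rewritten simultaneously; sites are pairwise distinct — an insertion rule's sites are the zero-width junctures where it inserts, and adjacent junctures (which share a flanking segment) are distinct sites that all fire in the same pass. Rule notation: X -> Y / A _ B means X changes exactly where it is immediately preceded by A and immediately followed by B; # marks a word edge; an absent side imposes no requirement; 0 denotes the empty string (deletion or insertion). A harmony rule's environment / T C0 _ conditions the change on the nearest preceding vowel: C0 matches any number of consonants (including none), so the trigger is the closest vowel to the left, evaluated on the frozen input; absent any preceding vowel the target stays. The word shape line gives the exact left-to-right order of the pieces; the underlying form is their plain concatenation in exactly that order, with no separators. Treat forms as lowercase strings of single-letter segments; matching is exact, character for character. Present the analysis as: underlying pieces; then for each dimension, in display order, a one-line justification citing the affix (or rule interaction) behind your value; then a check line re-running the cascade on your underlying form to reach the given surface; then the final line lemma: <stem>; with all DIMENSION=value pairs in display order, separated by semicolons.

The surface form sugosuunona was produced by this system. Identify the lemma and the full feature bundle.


underlying: sugesu-un-on-a
RANK=fe - signalled by the affix -on
NUM=du - signalled by the affix -un
VEL=fe - signalled by the affix -a
check: sugesuunona -> sugesuunona -> sugosuunona
lemma: sugesu; RANK=fe; NUM=du; VEL=fe


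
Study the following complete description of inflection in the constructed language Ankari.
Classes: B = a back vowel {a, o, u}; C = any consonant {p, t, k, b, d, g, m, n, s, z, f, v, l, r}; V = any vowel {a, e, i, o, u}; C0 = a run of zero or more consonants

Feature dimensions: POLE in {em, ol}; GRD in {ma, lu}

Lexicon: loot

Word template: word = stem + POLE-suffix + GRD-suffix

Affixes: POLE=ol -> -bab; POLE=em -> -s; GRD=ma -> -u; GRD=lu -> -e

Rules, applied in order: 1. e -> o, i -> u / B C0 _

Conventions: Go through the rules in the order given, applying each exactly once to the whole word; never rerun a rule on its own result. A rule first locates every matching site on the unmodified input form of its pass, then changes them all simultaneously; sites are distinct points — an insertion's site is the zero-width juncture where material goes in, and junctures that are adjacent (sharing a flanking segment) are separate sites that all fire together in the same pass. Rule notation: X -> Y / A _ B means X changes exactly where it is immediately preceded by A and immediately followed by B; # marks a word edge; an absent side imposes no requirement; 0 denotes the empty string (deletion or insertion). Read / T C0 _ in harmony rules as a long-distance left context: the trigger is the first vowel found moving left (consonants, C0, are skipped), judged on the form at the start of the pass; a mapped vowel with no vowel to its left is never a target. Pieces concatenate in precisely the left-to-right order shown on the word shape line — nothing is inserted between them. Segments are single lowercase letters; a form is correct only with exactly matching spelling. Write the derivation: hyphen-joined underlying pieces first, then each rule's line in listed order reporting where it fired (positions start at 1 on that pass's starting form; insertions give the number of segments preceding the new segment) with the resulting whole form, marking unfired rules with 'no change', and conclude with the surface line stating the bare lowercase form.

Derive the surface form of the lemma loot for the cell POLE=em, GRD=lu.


underlying: loot-s-e
1. e -> o, i -> u / B C0 _: fires at position(s) 6: lootso
surface: lootso


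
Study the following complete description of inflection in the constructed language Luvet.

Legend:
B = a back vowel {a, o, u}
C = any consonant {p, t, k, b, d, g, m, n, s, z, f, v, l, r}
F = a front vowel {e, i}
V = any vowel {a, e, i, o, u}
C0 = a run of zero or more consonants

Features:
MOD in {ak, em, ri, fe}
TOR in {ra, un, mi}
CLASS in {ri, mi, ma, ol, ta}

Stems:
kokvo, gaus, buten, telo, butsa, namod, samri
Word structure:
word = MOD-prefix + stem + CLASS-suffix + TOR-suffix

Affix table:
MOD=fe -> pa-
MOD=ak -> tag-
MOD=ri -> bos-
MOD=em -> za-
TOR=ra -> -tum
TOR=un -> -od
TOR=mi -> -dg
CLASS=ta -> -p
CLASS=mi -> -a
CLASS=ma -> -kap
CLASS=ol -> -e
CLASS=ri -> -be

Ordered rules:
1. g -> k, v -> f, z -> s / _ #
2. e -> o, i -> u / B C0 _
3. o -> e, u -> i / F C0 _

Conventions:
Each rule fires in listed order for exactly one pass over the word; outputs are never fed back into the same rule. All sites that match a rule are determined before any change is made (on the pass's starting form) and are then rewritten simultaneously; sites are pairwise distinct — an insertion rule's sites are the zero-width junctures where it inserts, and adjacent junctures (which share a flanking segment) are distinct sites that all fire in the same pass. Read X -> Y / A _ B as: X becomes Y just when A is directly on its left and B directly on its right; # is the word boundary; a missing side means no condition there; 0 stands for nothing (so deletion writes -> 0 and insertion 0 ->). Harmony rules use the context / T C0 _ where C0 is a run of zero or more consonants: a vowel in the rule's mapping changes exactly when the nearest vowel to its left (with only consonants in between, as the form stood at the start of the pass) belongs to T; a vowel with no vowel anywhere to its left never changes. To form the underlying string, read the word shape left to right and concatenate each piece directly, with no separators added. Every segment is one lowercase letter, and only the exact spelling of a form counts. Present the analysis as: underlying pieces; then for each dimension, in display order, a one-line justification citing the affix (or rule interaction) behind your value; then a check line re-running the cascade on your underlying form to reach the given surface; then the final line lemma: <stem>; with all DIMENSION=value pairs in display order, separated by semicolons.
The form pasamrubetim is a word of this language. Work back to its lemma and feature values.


underlying: pa-samri-be-tum
MOD=fe - signalled by the affix pa-
TOR=ra - signalled by the affix -tum
CLASS=ri - signalled by the affix -be
check: pasamribetum -> pasamribetum -> pasamrubetum -> pasamrubetim
lemma: samri; MOD=fe; TOR=ra; CLASS=ri


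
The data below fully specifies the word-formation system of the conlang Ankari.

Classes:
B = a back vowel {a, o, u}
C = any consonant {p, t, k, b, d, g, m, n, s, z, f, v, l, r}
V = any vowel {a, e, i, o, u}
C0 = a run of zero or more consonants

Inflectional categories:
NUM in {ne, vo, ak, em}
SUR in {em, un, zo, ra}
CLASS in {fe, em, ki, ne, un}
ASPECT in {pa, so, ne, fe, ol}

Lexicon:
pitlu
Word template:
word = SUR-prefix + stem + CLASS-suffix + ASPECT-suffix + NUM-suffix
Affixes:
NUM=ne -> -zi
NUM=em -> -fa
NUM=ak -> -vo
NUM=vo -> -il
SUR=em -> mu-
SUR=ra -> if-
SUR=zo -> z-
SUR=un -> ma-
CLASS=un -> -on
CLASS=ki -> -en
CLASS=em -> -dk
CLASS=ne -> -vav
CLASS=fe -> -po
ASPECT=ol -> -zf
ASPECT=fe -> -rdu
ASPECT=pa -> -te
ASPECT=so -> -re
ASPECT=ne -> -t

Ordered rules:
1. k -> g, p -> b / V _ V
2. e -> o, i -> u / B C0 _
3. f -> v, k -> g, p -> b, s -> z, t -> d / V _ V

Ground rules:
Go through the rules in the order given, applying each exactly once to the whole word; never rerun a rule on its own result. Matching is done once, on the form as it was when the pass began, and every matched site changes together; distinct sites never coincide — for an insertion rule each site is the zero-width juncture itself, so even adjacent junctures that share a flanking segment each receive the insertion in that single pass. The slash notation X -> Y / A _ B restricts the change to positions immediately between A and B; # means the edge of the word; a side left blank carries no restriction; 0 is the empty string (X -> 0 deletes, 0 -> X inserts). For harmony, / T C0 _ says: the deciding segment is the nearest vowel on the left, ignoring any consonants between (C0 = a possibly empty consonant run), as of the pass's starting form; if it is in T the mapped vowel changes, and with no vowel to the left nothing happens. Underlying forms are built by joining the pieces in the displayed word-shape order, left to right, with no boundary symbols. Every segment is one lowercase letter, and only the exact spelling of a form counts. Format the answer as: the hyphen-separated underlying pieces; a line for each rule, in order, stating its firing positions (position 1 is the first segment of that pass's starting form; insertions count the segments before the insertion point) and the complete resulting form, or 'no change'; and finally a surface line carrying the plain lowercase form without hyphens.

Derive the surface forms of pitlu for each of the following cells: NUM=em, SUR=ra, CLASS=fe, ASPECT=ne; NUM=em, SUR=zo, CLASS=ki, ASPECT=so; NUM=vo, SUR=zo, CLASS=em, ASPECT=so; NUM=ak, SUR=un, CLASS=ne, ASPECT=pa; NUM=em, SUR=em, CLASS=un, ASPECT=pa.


cell NUM=em, SUR=ra, CLASS=fe, ASPECT=ne:
underlying: if-pitlu-po-t-fa
1. k -> g, p -> b / V _ V: fires at position(s) 8: ifpitlubotfa
2. e -> o, i -> u / B C0 _: no change
3. f -> v, k -> g, p -> b, s -> z, t -> d / V _ V: no change
surface: ifpitlubotfa

cell NUM=em, SUR=zo, CLASS=ki, ASPECT=so:
underlying: z-pitlu-en-re-fa
1. k -> g, p -> b / V _ V: no change
2. e -> o, i -> u / B C0 _: fires at position(s) 7: zpitluonrefa
3. f -> v, k -> g, p -> b, s -> z, t -> d / V _ V: fires at position(s) 11: zpitluonreva
surface: zpitluonreva

cell NUM=vo, SUR=zo, CLASS=em, ASPECT=so:
underlying: z-pitlu-dk-re-il
1. k -> g, p -> b / V _ V: no change
2. e -> o, i -> u / B C0 _: fires at position(s) 10: zpitludkroil
3. f -> v, k -> g, p -> b, s -> z, t -> d / V _ V: no change
surface: zpitludkroil

cell NUM=ak, SUR=un, CLASS=ne, ASPECT=pa:
underlying: ma-pitlu-vav-te-vo
1. k -> g, p -> b / V _ V: fires at position(s) 3: mabitluvavtevo
2. e -> o, i -> u / B C0 _: fires at position(s) 4, 12: mabutluvavtovo
3. f -> v, k -> g, p -> b, s -> z, t -> d / V _ V: no change
surface: mabutluvavtovo

cell NUM=em, SUR=em, CLASS=un, ASPECT=pa:
underlying: mu-pitlu-on-te-fa
1. k -> g, p -> b / V _ V: fires at position(s) 3: mubitluontefa
2. e -> o, i -> u / B C0 _: fires at position(s) 4, 11: mubutluontofa
3. f -> v, k -> g, p -> b, s -> z, t -> d / V _ V: fires at position(s) 12: mubutluontova
surface: mubutluontova
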